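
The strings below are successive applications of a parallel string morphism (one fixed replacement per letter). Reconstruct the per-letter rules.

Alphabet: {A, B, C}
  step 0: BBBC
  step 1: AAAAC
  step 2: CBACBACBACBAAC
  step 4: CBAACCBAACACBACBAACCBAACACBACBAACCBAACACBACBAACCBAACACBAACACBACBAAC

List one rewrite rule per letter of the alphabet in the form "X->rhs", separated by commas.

A->CBA, B->A, C->AC

  step 1 ⇒ step 2: AAAAC ⇒ CBA·CBA·CBA·CBA·AC
    A ↦ CBA
    C ↦ AC
  step 0 ⇒ step 1: BBBC ⇒ A·A·A·AC
    B ↦ A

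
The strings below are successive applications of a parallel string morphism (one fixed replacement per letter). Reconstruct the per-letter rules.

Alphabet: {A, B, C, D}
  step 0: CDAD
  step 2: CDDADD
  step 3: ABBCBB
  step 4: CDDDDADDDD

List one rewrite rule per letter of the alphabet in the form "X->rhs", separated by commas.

A->C, B->DD, C->A, D->B

  step 3 ⇒ step 4: ABBCBB ⇒ C·DD·DD·A·DD·DD
    A ↦ C
    B ↦ DD
    C ↦ A
  step 2 ⇒ step 3: CDDADD ⇒ A·B·B·C·B·B
    D ↦ B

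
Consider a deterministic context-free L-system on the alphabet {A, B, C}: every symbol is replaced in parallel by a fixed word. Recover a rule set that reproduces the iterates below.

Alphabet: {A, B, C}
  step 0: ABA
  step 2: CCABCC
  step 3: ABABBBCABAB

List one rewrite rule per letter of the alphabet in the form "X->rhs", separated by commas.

  step 2 ⇒ step 3: CCABCC ⇒ AB·AB·BB·C·AB·AB
    A ↦ BB
    B ↦ C
    C ↦ AB

A->BB, B->C, C->AB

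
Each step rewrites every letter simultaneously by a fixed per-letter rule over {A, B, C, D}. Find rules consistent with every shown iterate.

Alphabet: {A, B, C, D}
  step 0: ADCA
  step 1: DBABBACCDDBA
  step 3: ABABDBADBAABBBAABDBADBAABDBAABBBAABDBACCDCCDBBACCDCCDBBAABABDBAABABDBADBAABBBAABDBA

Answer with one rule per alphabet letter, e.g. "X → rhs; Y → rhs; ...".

A->DBA, B->AB, C->CCD, D->BBA

  step 0 ⇒ step 1: ADCA ⇒ DBA·BBA·CCD·DBA
    A ↦ DBA
    C ↦ CCD
    D ↦ BBA
    B ↦ AB  (constrained at step 1)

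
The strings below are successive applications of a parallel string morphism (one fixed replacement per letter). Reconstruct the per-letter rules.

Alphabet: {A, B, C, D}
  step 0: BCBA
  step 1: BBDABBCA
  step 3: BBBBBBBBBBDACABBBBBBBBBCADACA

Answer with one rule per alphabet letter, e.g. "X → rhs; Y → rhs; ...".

A->CA, B->BB, C->DA, D->B

  step 0 ⇒ step 1: BCBA ⇒ BB·DA·BB·CA
    A ↦ CA
    B ↦ BB
    C ↦ DA
    D ↦ B  (constrained at step 1)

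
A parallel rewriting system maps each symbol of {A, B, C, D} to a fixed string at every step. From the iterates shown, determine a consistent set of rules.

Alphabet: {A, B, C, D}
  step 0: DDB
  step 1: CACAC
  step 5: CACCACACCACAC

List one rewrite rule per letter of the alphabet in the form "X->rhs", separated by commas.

  step 0 ⇒ step 1: DDB ⇒ CA·CA·C
    B ↦ C
    D ↦ CA
    A ↦ B  (constrained at step 1)
    C ↦ D  (constrained at step 1)

A->B, B->C, C->D, D->CA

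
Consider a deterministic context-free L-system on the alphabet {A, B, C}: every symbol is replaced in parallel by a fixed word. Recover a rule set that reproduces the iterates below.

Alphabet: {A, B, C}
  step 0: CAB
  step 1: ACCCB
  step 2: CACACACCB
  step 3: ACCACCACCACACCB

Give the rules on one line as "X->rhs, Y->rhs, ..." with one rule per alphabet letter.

  step 2 ⇒ step 3: CACACACCB ⇒ AC·C·AC·C·AC·C·AC·AC·CB
    A ↦ C
    B ↦ CB
    C ↦ AC

A->C, B->CB, C->AC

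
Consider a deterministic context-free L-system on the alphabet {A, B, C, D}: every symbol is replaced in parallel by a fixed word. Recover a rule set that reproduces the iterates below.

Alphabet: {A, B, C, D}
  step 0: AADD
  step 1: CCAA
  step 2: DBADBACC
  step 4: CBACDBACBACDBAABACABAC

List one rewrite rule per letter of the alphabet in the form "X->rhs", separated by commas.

A->C, B->BA, C->DBA, D->A

  step 1 ⇒ step 2: CCAA ⇒ DBA·DBA·C·C
    A ↦ C
    C ↦ DBA
    B ↦ BA  (constrained at step 2)
  step 0 ⇒ step 1: AADD ⇒ C·C·A·A
    D ↦ A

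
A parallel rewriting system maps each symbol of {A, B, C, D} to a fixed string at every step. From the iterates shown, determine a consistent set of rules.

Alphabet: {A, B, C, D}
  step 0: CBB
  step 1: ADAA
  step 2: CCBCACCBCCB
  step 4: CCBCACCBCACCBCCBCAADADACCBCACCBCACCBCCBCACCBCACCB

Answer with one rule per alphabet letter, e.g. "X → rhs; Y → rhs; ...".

A->CCB, B->A, C->AD, D->CA

  step 1 ⇒ step 2: ADAA ⇒ CCB·CA·CCB·CCB
    A ↦ CCB
    D ↦ CA
  step 0 ⇒ step 1: CBB ⇒ AD·A·A
    B ↦ A
  step 0 ⇒ step 1: CBB ⇒ AD·A·A
    C ↦ AD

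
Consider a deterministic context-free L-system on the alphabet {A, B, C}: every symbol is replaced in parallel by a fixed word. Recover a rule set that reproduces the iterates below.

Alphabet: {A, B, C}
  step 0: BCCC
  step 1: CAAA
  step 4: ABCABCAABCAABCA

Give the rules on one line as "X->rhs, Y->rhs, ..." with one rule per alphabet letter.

A->AB, B->C, C->A

  step 0 ⇒ step 1: BCCC ⇒ C·A·A·A
    B ↦ C
    C ↦ A
    A ↦ AB  (constrained at step 1)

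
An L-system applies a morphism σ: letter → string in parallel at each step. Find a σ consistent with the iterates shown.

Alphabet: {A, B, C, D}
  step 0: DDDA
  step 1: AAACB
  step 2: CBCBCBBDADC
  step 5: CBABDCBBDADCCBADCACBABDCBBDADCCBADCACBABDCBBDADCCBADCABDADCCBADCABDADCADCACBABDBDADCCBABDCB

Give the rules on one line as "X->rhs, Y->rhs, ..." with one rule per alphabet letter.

A->CB, B->ADC, C->BD, D->A

  step 1 ⇒ step 2: AAACB ⇒ CB·CB·CB·BD·ADC
    A ↦ CB
    B ↦ ADC
    C ↦ BD
  step 0 ⇒ step 1: DDDA ⇒ A·A·A·CB
    D ↦ A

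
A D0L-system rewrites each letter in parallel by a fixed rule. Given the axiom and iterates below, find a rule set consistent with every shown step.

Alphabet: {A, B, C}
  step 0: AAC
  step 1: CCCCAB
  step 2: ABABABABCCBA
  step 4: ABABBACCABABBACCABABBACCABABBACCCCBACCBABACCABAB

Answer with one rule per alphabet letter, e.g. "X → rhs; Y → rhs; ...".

  step 1 ⇒ step 2: CCCCAB ⇒ AB·AB·AB·AB·CC·BA
    A ↦ CC
    B ↦ BA
    C ↦ AB

A->CC, B->BA, C->AB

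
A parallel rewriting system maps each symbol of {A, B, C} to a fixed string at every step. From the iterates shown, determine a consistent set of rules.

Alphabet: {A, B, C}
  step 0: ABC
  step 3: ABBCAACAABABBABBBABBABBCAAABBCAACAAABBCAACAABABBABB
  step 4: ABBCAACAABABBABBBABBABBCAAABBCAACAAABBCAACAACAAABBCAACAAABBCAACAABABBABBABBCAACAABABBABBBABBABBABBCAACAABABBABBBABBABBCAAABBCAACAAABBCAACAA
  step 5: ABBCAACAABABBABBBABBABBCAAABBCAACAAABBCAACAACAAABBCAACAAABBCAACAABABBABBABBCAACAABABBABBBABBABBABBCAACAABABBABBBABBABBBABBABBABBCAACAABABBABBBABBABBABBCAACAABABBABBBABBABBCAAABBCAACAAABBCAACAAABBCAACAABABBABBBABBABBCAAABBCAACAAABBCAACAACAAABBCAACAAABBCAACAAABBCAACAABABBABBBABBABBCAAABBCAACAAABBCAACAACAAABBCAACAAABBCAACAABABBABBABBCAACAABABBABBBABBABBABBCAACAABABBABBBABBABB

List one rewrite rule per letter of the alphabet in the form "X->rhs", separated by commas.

A->ABB, B->CAA, C->B

  step 4 ⇒ step 5: ABBCAACAABABBABBBABBABBCAAABBCAACAAABBCAACAACAAABBCAACAAABBCAACAABABBABBABBCAACAABABBABBBABBABBABBCAACAABABBABBBABBABBCAAABBCAACAAABBCAACAA ⇒ ABB·CAA·CAA·B·ABB·ABB·B·ABB·ABB·CAA·ABB·CAA·CAA·ABB·CAA·CAA·CAA·ABB·CAA·CAA·ABB·CAA·CAA·B·ABB·ABB·ABB·CAA·CAA·B·ABB·ABB·B·ABB·ABB·ABB·CAA·CAA·B·ABB·ABB·B·ABB·ABB·B·ABB·ABB·ABB·CAA·CAA·B·ABB·ABB·B·ABB·ABB·ABB·CAA·CAA·B·ABB·ABB·B·ABB·ABB·CAA·ABB·CAA·CAA·ABB·CAA·CAA·ABB·CAA·CAA·B·ABB·ABB·B·ABB·ABB·CAA·ABB·CAA·CAA·ABB·CAA·CAA·CAA·ABB·CAA·CAA·ABB·CAA·CAA·ABB·CAA·CAA·B·ABB·ABB·B·ABB·ABB·CAA·ABB·CAA·CAA·ABB·CAA·CAA·CAA·ABB·CAA·CAA·ABB·CAA·CAA·B·ABB·ABB·ABB·CAA·CAA·B·ABB·ABB·B·ABB·ABB·ABB·CAA·CAA·B·ABB·ABB·B·ABB·ABB
    A ↦ ABB
    B ↦ CAA
    C ↦ B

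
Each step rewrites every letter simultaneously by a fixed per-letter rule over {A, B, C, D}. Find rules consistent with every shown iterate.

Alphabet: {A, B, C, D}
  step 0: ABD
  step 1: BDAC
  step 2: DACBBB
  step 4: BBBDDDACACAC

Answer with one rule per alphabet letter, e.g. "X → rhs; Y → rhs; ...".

  step 1 ⇒ step 2: BDAC ⇒ D·AC·B·BB
    A ↦ B
    B ↦ D
    C ↦ BB
    D ↦ AC

A->B, B->D, C->BB, D->AC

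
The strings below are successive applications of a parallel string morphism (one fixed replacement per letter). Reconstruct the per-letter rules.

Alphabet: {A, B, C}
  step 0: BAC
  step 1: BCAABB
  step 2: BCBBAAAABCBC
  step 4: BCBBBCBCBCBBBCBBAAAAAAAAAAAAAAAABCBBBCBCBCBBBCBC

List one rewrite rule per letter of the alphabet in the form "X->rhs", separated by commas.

A->AA, B->BC, C->BB

  step 1 ⇒ step 2: BCAABB ⇒ BC·BB·AA·AA·BC·BC
    A ↦ AA
    B ↦ BC
    C ↦ BB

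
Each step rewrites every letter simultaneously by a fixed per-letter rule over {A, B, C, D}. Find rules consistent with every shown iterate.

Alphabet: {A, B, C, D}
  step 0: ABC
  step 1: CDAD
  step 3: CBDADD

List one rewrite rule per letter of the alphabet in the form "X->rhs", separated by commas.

A->C, B->D, C->AD, D->B

  step 0 ⇒ step 1: ABC ⇒ C·D·AD
    A ↦ C
    B ↦ D
    C ↦ AD
    D ↦ B  (constrained at step 1)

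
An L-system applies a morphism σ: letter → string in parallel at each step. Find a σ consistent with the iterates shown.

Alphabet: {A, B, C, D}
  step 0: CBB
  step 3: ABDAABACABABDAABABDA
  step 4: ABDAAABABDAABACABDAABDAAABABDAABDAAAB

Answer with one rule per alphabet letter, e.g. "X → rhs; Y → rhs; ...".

A->AB, B->DA, C->AC, D->A

  step 3 ⇒ step 4: ABDAABACABABDAABABDA ⇒ AB·DA·A·AB·AB·DA·AB·AC·AB·DA·AB·DA·A·AB·AB·DA·AB·DA·A·AB
    A ↦ AB
    B ↦ DA
    C ↦ AC
    D ↦ A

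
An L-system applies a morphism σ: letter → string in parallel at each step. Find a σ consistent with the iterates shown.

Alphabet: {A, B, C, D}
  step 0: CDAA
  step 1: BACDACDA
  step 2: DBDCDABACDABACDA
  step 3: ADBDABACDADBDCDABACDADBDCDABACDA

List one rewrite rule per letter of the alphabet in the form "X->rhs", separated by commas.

  step 2 ⇒ step 3: DBDCDABACDABACDA ⇒ A·DBD·A·B·A·CDA·DBD·CDA·B·A·CDA·DBD·CDA·B·A·CDA
    A ↦ CDA
    B ↦ DBD
    C ↦ B
    D ↦ A

A->CDA, B->DBD, C->B, D->A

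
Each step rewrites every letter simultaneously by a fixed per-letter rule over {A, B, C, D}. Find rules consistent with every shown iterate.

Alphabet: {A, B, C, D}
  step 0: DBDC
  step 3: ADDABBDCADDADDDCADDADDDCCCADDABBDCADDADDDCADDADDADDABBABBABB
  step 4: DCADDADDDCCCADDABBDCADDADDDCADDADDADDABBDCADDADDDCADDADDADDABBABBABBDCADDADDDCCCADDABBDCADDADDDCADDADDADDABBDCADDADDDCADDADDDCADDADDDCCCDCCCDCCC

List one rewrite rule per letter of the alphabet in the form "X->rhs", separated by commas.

  step 3 ⇒ step 4: ADDABBDCADDADDDCADDADDDCCCADDABBDCADDADDDCADDADDADDABBABBABB ⇒ DC·ADD·ADD·DC·C·C·ADD·ABB·DC·ADD·ADD·DC·ADD·ADD·ADD·ABB·DC·ADD·ADD·DC·ADD·ADD·ADD·ABB·ABB·ABB·DC·ADD·ADD·DC·C·C·ADD·ABB·DC·ADD·ADD·DC·ADD·ADD·ADD·ABB·DC·ADD·ADD·DC·ADD·ADD·DC·ADD·ADD·DC·C·C·DC·C·C·DC·C·C
    A ↦ DC
    B ↦ C
    C ↦ ABB
    D ↦ ADD

A->DC, B->C, C->ABB, D->ADD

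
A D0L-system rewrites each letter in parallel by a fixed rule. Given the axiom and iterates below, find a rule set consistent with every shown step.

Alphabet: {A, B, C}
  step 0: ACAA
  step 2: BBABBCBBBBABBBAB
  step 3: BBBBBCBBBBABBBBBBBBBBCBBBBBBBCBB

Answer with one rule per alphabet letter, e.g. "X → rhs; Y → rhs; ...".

A->BC, B->BB, C->AB

  step 2 ⇒ step 3: BBABBCBBBBABBBAB ⇒ BB·BB·BC·BB·BB·AB·BB·BB·BB·BB·BC·BB·BB·BB·BC·BB
    A ↦ BC
    B ↦ BB
    C ↦ AB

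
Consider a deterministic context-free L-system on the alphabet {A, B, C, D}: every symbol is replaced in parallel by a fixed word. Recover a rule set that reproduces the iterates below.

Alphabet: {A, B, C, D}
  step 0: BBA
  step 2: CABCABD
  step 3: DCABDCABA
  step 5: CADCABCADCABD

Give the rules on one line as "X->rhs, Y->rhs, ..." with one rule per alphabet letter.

  step 2 ⇒ step 3: CABCABD ⇒ D·C·AB·D·C·AB·A
    A ↦ C
    B ↦ AB
    C ↦ D
    D ↦ A

A->C, B->AB, C->D, D->A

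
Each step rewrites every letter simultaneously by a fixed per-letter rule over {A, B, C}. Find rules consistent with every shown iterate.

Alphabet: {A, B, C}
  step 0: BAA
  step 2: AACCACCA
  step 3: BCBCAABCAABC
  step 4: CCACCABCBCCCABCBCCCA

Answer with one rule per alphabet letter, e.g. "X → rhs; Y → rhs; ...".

A->BC, B->CC, C->A

  step 3 ⇒ step 4: BCBCAABCAABC ⇒ CC·A·CC·A·BC·BC·CC·A·BC·BC·CC·A
    A ↦ BC
    B ↦ CC
    C ↦ A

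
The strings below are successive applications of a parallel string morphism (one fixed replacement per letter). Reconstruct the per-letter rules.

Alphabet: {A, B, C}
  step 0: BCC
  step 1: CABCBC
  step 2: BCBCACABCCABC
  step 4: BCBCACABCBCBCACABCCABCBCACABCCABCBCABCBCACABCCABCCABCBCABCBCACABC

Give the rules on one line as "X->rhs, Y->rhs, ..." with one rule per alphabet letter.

A->BCA, B->CA, C->BC

  step 1 ⇒ step 2: CABCBC ⇒ BC·BCA·CA·BC·CA·BC
    A ↦ BCA
    B ↦ CA
    C ↦ BC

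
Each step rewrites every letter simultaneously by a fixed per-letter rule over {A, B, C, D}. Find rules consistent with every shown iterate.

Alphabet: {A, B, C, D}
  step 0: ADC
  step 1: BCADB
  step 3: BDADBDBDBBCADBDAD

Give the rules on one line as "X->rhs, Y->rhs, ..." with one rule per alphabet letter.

  step 0 ⇒ step 1: ADC ⇒ BC·AD·B
    A ↦ BC
    C ↦ B
    D ↦ AD
    B ↦ BD  (constrained at step 1)

A->BC, B->BD, C->B, D->AD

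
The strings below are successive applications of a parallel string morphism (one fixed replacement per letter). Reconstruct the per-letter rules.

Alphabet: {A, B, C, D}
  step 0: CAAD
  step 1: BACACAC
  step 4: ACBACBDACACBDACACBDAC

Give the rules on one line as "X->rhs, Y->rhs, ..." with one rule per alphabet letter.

  step 0 ⇒ step 1: CAAD ⇒ B·AC·AC·AC
    A ↦ AC
    C ↦ B
    D ↦ AC
    B ↦ D  (constrained at step 1)

A->AC, B->D, C->B, D->AC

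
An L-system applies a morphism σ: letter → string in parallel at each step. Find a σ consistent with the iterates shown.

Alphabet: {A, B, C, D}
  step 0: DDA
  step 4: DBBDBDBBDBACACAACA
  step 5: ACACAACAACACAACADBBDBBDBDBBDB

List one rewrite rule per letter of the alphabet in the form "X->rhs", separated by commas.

A->DB, B->CA, C->B, D->A

  step 4 ⇒ step 5: DBBDBDBBDBACACAACA ⇒ A·CA·CA·A·CA·A·CA·CA·A·CA·DB·B·DB·B·DB·DB·B·DB
    A ↦ DB
    B ↦ CA
    C ↦ B
    D ↦ A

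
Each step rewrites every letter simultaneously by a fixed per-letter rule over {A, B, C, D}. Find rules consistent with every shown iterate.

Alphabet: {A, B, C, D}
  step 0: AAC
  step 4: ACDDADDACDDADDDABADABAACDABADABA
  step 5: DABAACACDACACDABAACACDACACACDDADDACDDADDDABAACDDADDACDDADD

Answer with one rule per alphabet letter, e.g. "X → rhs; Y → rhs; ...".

  step 4 ⇒ step 5: ACDDADDACDDADDDABADABAACDABADABA ⇒ D·ABA·AC·AC·D·AC·AC·D·ABA·AC·AC·D·AC·AC·AC·D·DAD·D·AC·D·DAD·D·D·ABA·AC·D·DAD·D·AC·D·DAD·D
    A ↦ D
    B ↦ DAD
    C ↦ ABA
    D ↦ AC

A->D, B->DAD, C->ABA, D->AC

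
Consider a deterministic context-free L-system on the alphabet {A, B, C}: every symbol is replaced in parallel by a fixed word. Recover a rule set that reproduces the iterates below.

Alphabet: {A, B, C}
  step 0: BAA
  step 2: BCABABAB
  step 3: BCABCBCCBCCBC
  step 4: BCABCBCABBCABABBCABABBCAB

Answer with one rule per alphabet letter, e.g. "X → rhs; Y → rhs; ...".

A->C, B->BC, C->AB

  step 3 ⇒ step 4: BCABCBCCBCCBC ⇒ BC·AB·C·BC·AB·BC·AB·AB·BC·AB·AB·BC·AB
    A ↦ C
    B ↦ BC
    C ↦ AB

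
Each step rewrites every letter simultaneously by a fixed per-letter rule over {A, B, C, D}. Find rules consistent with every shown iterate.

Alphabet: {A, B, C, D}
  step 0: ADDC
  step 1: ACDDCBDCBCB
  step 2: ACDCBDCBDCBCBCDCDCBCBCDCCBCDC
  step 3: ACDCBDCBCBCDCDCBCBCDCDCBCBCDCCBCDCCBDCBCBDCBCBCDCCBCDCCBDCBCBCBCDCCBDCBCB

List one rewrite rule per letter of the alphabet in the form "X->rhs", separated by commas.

A->ACD, B->CDC, C->CB, D->DCB

  step 2 ⇒ step 3: ACDCBDCBDCBCBCDCDCBCBCDCCBCDC ⇒ ACD·CB·DCB·CB·CDC·DCB·CB·CDC·DCB·CB·CDC·CB·CDC·CB·DCB·CB·DCB·CB·CDC·CB·CDC·CB·DCB·CB·CB·CDC·CB·DCB·CB
    A ↦ ACD
    B ↦ CDC
    C ↦ CB
    D ↦ DCB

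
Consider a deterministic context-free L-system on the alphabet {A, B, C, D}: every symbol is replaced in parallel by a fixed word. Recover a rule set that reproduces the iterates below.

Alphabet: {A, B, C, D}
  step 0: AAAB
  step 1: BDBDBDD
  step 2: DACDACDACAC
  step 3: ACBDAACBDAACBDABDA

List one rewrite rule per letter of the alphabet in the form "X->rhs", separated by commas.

  step 2 ⇒ step 3: DACDACDACAC ⇒ AC·BD·A·AC·BD·A·AC·BD·A·BD·A
    A ↦ BD
    C ↦ A
    D ↦ AC
  step 0 ⇒ step 1: AAAB ⇒ BD·BD·BD·D
    B ↦ D

A->BD, B->D, C->A, D->AC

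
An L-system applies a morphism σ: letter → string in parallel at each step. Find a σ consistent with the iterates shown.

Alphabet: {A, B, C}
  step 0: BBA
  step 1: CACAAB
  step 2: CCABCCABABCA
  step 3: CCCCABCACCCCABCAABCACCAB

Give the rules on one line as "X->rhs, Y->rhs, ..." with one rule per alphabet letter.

  step 2 ⇒ step 3: CCABCCABABCA ⇒ CC·CC·AB·CA·CC·CC·AB·CA·AB·CA·CC·AB
    A ↦ AB
    B ↦ CA
    C ↦ CC

A->AB, B->CA, C->CC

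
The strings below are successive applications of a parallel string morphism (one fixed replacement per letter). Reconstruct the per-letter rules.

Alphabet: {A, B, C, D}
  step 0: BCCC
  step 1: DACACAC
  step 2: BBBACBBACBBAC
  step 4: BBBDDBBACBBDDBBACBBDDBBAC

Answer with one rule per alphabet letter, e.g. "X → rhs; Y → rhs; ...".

A->BB, B->D, C->AC, D->B

  step 1 ⇒ step 2: DACACAC ⇒ B·BB·AC·BB·AC·BB·AC
    A ↦ BB
    C ↦ AC
    D ↦ B
  step 0 ⇒ step 1: BCCC ⇒ D·AC·AC·AC
    B ↦ D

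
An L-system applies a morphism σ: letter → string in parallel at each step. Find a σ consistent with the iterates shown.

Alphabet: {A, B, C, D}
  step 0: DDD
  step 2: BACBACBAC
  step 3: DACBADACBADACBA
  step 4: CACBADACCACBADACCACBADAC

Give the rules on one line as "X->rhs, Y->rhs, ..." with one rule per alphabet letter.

  step 3 ⇒ step 4: DACBADACBADACBA ⇒ CA·C·BA·DA·C·CA·C·BA·DA·C·CA·C·BA·DA·C
    A ↦ C
    B ↦ DA
    C ↦ BA
    D ↦ CA

A->C, B->DA, C->BA, D->CA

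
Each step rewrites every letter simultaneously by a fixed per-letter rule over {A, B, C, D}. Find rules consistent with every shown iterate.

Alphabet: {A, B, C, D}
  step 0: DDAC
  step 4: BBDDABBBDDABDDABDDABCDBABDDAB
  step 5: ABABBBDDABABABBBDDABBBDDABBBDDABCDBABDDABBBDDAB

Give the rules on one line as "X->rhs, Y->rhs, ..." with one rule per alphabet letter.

A->DD, B->AB, C->CD, D->B

  step 4 ⇒ step 5: BBDDABBBDDABDDABDDABCDBABDDAB ⇒ AB·AB·B·B·DD·AB·AB·AB·B·B·DD·AB·B·B·DD·AB·B·B·DD·AB·CD·B·AB·DD·AB·B·B·DD·AB
    A ↦ DD
    B ↦ AB
    C ↦ CD
    D ↦ B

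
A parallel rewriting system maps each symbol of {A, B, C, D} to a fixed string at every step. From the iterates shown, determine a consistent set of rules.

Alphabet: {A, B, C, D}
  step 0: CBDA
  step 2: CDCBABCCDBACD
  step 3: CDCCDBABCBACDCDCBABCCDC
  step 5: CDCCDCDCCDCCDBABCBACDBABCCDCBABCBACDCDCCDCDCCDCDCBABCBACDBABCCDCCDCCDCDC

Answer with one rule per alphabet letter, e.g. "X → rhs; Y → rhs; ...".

A->BC, B->BA, C->CD, D->C

  step 2 ⇒ step 3: CDCBABCCDBACD ⇒ CD·C·CD·BA·BC·BA·CD·CD·C·BA·BC·CD·C
    A ↦ BC
    B ↦ BA
    C ↦ CD
    D ↦ C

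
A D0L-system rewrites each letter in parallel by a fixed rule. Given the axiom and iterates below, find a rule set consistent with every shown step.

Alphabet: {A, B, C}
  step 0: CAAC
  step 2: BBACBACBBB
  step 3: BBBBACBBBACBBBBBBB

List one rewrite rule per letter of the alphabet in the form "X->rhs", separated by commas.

A->AC, B->BB, C->B

  step 2 ⇒ step 3: BBACBACBBB ⇒ BB·BB·AC·B·BB·AC·B·BB·BB·BB
    A ↦ AC
    B ↦ BB
    C ↦ B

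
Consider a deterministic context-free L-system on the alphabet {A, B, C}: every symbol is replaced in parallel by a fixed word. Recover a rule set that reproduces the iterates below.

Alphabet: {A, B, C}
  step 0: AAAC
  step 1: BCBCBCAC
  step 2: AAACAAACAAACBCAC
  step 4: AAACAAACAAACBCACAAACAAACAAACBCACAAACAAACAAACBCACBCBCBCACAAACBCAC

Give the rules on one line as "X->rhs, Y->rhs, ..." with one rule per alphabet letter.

A->BC, B->AA, C->AC

  step 1 ⇒ step 2: BCBCBCAC ⇒ AA·AC·AA·AC·AA·AC·BC·AC
    A ↦ BC
    B ↦ AA
    C ↦ AC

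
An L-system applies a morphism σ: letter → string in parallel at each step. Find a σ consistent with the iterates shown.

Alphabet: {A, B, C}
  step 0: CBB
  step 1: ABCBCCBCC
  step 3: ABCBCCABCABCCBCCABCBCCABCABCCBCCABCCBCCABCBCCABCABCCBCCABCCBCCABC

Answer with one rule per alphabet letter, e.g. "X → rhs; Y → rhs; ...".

A->C, B->BCC, C->ABC

  step 0 ⇒ step 1: CBB ⇒ ABC·BCC·BCC
    B ↦ BCC
    C ↦ ABC
    A ↦ C  (constrained at step 1)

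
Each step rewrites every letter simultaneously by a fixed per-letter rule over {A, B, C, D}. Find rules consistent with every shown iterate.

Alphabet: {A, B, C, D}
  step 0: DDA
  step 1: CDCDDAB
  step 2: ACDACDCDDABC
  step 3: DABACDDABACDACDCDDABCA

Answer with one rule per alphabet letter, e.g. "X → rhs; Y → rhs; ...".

  step 2 ⇒ step 3: ACDACDCDDABC ⇒ DAB·A·CD·DAB·A·CD·A·CD·CD·DAB·C·A
    A ↦ DAB
    B ↦ C
    C ↦ A
    D ↦ CD

A->DAB, B->C, C->A, D->CD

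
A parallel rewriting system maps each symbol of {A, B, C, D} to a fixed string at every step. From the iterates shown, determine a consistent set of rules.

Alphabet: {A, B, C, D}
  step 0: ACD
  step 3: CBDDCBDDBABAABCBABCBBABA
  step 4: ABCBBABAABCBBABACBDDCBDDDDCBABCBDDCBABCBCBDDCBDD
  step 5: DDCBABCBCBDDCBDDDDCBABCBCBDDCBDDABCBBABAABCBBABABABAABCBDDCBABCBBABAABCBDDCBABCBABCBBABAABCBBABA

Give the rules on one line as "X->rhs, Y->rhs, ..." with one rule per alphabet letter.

  step 4 ⇒ step 5: ABCBBABAABCBBABACBDDCBDDDDCBABCBDDCBABCBCBDDCBDD ⇒ DD·CB·AB·CB·CB·DD·CB·DD·DD·CB·AB·CB·CB·DD·CB·DD·AB·CB·BA·BA·AB·CB·BA·BA·BA·BA·AB·CB·DD·CB·AB·CB·BA·BA·AB·CB·DD·CB·AB·CB·AB·CB·BA·BA·AB·CB·BA·BA
    A ↦ DD
    B ↦ CB
    C ↦ AB
    D ↦ BA

A->DD, B->CB, C->AB, D->BA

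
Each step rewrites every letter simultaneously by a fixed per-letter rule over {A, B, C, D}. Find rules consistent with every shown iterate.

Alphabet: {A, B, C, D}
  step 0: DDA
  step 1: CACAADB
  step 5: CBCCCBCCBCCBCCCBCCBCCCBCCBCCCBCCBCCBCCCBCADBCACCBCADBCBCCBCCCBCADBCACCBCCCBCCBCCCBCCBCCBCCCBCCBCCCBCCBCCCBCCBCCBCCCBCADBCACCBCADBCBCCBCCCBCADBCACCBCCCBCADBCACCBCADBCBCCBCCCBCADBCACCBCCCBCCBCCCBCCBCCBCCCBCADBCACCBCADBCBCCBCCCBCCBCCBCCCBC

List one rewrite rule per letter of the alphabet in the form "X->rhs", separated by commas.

  step 0 ⇒ step 1: DDA ⇒ CA·CA·ADB
    A ↦ ADB
    D ↦ CA
    B ↦ C  (constrained at step 1)
    C ↦ CBC  (constrained at step 1)

A->ADB, B->C, C->CBC, D->CA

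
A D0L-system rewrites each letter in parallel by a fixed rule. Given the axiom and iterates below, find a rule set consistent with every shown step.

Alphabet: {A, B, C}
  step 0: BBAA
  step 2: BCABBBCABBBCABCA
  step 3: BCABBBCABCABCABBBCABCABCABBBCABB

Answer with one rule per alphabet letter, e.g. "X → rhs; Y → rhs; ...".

  step 2 ⇒ step 3: BCABBBCABBBCABCA ⇒ BCA·B·B·BCA·BCA·BCA·B·B·BCA·BCA·BCA·B·B·BCA·B·B
    A ↦ B
    B ↦ BCA
    C ↦ B

A->B, B->BCA, C->B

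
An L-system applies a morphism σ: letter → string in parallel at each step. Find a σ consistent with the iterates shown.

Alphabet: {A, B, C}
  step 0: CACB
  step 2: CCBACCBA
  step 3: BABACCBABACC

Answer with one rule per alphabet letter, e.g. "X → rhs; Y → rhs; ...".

A->C, B->C, C->BA

  step 2 ⇒ step 3: CCBACCBA ⇒ BA·BA·C·C·BA·BA·C·C
    A ↦ C
    B ↦ C
    C ↦ BA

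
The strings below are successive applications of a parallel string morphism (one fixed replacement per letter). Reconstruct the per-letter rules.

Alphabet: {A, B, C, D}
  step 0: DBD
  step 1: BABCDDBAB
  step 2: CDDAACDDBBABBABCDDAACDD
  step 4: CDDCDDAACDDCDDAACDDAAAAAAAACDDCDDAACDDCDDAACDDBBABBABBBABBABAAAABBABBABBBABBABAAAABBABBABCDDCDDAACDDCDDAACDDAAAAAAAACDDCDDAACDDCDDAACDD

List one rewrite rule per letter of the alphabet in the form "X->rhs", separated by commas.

A->AA, B->CDD, C->B, D->BAB

  step 1 ⇒ step 2: BABCDDBAB ⇒ CDD·AA·CDD·B·BAB·BAB·CDD·AA·CDD
    A ↦ AA
    B ↦ CDD
    C ↦ B
    D ↦ BAB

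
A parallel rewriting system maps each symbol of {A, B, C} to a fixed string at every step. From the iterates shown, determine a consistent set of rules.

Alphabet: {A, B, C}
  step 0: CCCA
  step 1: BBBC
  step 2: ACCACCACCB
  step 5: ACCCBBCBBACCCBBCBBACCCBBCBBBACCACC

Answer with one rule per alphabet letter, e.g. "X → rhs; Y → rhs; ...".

A->C, B->ACC, C->B

  step 1 ⇒ step 2: BBBC ⇒ ACC·ACC·ACC·B
    B ↦ ACC
    C ↦ B
  step 0 ⇒ step 1: CCCA ⇒ B·B·B·C
    A ↦ C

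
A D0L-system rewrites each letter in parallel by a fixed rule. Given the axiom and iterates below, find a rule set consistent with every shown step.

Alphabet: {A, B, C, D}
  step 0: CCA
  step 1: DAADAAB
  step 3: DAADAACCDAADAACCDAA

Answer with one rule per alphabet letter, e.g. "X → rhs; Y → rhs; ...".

A->B, B->C, C->DAA, D->CC

  step 0 ⇒ step 1: CCA ⇒ DAA·DAA·B
    A ↦ B
    C ↦ DAA
    B ↦ C  (constrained at step 1)
    D ↦ CC  (constrained at step 1)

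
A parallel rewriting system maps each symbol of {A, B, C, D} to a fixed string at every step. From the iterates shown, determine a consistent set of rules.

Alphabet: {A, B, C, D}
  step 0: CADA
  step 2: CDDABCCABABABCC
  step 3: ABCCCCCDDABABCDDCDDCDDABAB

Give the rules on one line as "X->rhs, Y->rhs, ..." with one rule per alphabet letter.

  step 2 ⇒ step 3: CDDABCCABABABCC ⇒ AB·CC·CC·CD·D·AB·AB·CD·D·CD·D·CD·D·AB·AB
    A ↦ CD
    B ↦ D
    C ↦ AB
    D ↦ CC

A->CD, B->D, C->AB, D->CC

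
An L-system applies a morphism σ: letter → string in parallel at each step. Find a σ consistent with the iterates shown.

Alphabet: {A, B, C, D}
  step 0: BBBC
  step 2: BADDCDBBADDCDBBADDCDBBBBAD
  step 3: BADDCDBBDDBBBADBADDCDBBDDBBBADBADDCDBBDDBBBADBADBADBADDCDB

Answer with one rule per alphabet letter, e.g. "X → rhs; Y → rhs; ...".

  step 2 ⇒ step 3: BADDCDBBADDCDBBADDCDBBBBAD ⇒ BAD·DCD·B·B·DDB·B·BAD·BAD·DCD·B·B·DDB·B·BAD·BAD·DCD·B·B·DDB·B·BAD·BAD·BAD·BAD·DCD·B
    A ↦ DCD
    B ↦ BAD
    C ↦ DDB
    D ↦ B

A->DCD, B->BAD, C->DDB, D->B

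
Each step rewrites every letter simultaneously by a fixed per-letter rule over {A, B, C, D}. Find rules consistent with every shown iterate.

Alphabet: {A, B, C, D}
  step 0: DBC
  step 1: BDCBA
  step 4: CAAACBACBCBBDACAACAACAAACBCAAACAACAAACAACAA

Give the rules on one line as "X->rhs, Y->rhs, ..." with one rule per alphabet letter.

  step 0 ⇒ step 1: DBC ⇒ BD·CB·A
    B ↦ CB
    C ↦ A
    D ↦ BD
    A ↦ CAA  (constrained at step 1)

A->CAA, B->CB, C->A, D->BD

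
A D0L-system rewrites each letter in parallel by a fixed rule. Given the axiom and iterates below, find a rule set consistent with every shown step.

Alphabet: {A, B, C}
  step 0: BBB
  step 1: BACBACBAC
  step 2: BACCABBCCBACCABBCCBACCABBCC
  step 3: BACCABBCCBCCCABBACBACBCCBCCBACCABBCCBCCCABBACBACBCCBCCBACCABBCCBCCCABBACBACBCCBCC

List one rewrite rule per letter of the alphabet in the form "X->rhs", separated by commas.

  step 2 ⇒ step 3: BACCABBCCBACCABBCCBACCABBCC ⇒ BAC·CAB·BCC·BCC·CAB·BAC·BAC·BCC·BCC·BAC·CAB·BCC·BCC·CAB·BAC·BAC·BCC·BCC·BAC·CAB·BCC·BCC·CAB·BAC·BAC·BCC·BCC
    A ↦ CAB
    B ↦ BAC
    C ↦ BCC

A->CAB, B->BAC, C->BCC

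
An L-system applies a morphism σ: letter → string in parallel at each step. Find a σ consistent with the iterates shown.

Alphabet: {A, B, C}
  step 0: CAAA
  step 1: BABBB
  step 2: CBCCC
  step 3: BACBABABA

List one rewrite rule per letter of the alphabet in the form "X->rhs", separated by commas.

A->B, B->C, C->BA

  step 2 ⇒ step 3: CBCCC ⇒ BA·C·BA·BA·BA
    B ↦ C
    C ↦ BA
  step 0 ⇒ step 1: CAAA ⇒ BA·B·B·B
    A ↦ B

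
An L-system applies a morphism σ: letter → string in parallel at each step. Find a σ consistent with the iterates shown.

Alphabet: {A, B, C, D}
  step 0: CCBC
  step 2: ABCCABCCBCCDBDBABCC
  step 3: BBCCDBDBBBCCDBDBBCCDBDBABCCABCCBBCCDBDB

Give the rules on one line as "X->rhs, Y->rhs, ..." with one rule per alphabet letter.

  step 2 ⇒ step 3: ABCCABCCBCCDBDBABCC ⇒ B·BCC·DB·DB·B·BCC·DB·DB·BCC·DB·DB·A·BCC·A·BCC·B·BCC·DB·DB
    A ↦ B
    B ↦ BCC
    C ↦ DB
    D ↦ A

A->B, B->BCC, C->DB, D->A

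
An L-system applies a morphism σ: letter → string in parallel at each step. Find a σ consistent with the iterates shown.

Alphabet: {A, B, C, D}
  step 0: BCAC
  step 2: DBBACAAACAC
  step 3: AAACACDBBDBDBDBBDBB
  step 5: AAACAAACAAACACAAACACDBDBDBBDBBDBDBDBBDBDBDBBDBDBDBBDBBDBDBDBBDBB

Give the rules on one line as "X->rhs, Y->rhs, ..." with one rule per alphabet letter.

A->DB, B->AC, C->B, D->AA

  step 2 ⇒ step 3: DBBACAAACAC ⇒ AA·AC·AC·DB·B·DB·DB·DB·B·DB·B
    A ↦ DB
    B ↦ AC
    C ↦ B
    D ↦ AA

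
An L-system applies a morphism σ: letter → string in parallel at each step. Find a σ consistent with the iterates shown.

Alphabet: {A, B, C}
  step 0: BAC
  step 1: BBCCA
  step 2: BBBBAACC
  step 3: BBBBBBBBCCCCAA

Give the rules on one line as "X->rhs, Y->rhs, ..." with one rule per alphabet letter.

A->CC, B->BB, C->A

  step 2 ⇒ step 3: BBBBAACC ⇒ BB·BB·BB·BB·CC·CC·A·A
    A ↦ CC
    B ↦ BB
    C ↦ A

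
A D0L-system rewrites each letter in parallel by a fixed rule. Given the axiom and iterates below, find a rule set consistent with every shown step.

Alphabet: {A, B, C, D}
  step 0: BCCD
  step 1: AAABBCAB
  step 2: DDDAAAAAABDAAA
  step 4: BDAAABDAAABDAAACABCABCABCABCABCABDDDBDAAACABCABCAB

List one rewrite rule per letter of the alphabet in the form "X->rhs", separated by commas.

A->D, B->AAA, C->B, D->CAB

  step 1 ⇒ step 2: AAABBCAB ⇒ D·D·D·AAA·AAA·B·D·AAA
    A ↦ D
    B ↦ AAA
    C ↦ B
  step 0 ⇒ step 1: BCCD ⇒ AAA·B·B·CAB
    D ↦ CAB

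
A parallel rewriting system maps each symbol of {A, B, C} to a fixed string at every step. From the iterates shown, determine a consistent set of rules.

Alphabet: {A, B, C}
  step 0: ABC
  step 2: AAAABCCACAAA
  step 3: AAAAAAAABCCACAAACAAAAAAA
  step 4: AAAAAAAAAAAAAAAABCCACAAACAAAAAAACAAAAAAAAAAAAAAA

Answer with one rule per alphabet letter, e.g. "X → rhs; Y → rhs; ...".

  step 3 ⇒ step 4: AAAAAAAABCCACAAACAAAAAAA ⇒ AA·AA·AA·AA·AA·AA·AA·AA·BC·CA·CA·AA·CA·AA·AA·AA·CA·AA·AA·AA·AA·AA·AA·AA
    A ↦ AA
    B ↦ BC
    C ↦ CA

A->AA, B->BC, C->CA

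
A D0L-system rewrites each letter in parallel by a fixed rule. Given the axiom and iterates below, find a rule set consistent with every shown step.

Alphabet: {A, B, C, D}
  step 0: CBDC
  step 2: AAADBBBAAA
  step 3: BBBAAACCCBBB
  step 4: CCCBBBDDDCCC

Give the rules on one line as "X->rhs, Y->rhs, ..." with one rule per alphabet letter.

  step 3 ⇒ step 4: BBBAAACCCBBB ⇒ C·C·C·B·B·B·D·D·D·C·C·C
    A ↦ B
    B ↦ C
    C ↦ D
  step 2 ⇒ step 3: AAADBBBAAA ⇒ B·B·B·AAA·C·C·C·B·B·B
    D ↦ AAA

A->B, B->C, C->D, D->AAA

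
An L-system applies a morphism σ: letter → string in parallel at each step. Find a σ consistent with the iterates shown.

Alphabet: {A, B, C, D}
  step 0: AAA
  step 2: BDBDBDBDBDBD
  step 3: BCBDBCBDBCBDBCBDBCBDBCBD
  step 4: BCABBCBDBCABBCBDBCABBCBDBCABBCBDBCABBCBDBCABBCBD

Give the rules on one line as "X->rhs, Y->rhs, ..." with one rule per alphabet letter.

A->DD, B->BC, C->AB, D->BD

  step 3 ⇒ step 4: BCBDBCBDBCBDBCBDBCBDBCBD ⇒ BC·AB·BC·BD·BC·AB·BC·BD·BC·AB·BC·BD·BC·AB·BC·BD·BC·AB·BC·BD·BC·AB·BC·BD
    B ↦ BC
    C ↦ AB
    D ↦ BD
    A ↦ DD  (constrained at step 0)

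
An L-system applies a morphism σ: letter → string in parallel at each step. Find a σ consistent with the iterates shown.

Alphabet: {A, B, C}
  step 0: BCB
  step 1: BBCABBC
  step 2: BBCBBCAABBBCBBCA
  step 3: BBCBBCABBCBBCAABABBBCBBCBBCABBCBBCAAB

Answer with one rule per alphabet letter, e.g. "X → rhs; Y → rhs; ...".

A->AB, B->BBC, C->A

  step 2 ⇒ step 3: BBCBBCAABBBCBBCA ⇒ BBC·BBC·A·BBC·BBC·A·AB·AB·BBC·BBC·BBC·A·BBC·BBC·A·AB
    A ↦ AB
    B ↦ BBC
    C ↦ A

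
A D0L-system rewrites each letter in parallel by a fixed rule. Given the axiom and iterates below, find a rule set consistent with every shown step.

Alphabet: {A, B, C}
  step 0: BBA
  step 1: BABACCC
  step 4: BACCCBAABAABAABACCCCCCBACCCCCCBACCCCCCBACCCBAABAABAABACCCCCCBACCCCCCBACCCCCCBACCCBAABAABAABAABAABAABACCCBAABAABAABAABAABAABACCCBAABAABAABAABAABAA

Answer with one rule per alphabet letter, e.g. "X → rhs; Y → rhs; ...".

  step 0 ⇒ step 1: BBA ⇒ BA·BA·CCC
    A ↦ CCC
    B ↦ BA
    C ↦ BAA  (constrained at step 1)

A->CCC, B->BA, C->BAA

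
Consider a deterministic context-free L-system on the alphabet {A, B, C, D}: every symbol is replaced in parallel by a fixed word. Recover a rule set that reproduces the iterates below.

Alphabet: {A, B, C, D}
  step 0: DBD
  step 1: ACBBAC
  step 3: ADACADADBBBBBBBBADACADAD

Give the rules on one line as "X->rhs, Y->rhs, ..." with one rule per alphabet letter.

A->AD, B->BB, C->AA, D->AC

  step 0 ⇒ step 1: DBD ⇒ AC·BB·AC
    B ↦ BB
    D ↦ AC
    A ↦ AD  (constrained at step 1)
    C ↦ AA  (constrained at step 1)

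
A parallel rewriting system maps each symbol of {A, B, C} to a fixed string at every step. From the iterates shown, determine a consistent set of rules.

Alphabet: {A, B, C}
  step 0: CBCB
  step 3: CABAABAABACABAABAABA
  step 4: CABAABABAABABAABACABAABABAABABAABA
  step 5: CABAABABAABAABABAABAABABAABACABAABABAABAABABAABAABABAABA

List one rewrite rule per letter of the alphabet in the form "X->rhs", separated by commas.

  step 4 ⇒ step 5: CABAABABAABABAABACABAABABAABABAABA ⇒ CA·BA·A·BA·BA·A·BA·A·BA·BA·A·BA·A·BA·BA·A·BA·CA·BA·A·BA·BA·A·BA·A·BA·BA·A·BA·A·BA·BA·A·BA
    A ↦ BA
    B ↦ A
    C ↦ CA

A->BA, B->A, C->CA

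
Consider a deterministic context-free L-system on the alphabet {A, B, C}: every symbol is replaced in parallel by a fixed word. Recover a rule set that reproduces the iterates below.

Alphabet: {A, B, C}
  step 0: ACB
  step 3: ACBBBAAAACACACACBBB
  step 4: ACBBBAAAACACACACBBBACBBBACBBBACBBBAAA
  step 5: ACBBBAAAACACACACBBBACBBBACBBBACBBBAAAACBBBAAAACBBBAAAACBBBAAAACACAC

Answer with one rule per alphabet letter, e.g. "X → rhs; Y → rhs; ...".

A->AC, B->A, C->BBB

  step 4 ⇒ step 5: ACBBBAAAACACACACBBBACBBBACBBBACBBBAAA ⇒ AC·BBB·A·A·A·AC·AC·AC·AC·BBB·AC·BBB·AC·BBB·AC·BBB·A·A·A·AC·BBB·A·A·A·AC·BBB·A·A·A·AC·BBB·A·A·A·AC·AC·AC
    A ↦ AC
    B ↦ A
    C ↦ BBB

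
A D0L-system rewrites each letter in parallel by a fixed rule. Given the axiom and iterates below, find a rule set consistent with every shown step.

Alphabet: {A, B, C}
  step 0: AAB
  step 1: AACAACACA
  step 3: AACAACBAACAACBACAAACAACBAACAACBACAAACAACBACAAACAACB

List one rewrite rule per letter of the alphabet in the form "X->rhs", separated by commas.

  step 0 ⇒ step 1: AAB ⇒ AAC·AAC·ACA
    A ↦ AAC
    B ↦ ACA
    C ↦ B  (constrained at step 1)

A->AAC, B->ACA, C->B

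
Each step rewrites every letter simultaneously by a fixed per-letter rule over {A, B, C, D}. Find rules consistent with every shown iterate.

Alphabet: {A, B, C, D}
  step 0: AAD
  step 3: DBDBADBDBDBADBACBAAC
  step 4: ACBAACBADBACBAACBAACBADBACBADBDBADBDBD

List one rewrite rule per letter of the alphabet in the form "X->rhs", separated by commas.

A->DB, B->BA, C->D, D->AC

  step 3 ⇒ step 4: DBDBADBDBDBADBACBAAC ⇒ AC·BA·AC·BA·DB·AC·BA·AC·BA·AC·BA·DB·AC·BA·DB·D·BA·DB·DB·D
    A ↦ DB
    B ↦ BA
    C ↦ D
    D ↦ AC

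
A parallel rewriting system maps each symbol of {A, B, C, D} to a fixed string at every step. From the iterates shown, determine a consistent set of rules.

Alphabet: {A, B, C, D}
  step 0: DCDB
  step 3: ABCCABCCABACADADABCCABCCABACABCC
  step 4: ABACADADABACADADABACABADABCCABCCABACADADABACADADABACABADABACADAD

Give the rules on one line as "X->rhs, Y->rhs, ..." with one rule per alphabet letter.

  step 3 ⇒ step 4: ABCCABCCABACADADABCCABCCABACABCC ⇒ AB·AC·AD·AD·AB·AC·AD·AD·AB·AC·AB·AD·AB·CC·AB·CC·AB·AC·AD·AD·AB·AC·AD·AD·AB·AC·AB·AD·AB·AC·AD·AD
    A ↦ AB
    B ↦ AC
    C ↦ AD
    D ↦ CC

A->AB, B->AC, C->AD, D->CC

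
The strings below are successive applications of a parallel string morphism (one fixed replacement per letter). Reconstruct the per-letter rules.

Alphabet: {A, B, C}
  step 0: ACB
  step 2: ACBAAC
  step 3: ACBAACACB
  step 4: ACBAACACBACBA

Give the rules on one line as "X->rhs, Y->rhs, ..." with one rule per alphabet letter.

  step 3 ⇒ step 4: ACBAACACB ⇒ AC·B·A·AC·AC·B·AC·B·A
    A ↦ AC
    B ↦ A
    C ↦ B

A->AC, B->A, C->B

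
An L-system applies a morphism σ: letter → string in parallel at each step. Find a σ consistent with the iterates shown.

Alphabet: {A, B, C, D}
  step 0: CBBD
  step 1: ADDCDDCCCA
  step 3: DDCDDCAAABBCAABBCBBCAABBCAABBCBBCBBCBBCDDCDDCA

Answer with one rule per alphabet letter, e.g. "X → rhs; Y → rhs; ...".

  step 0 ⇒ step 1: CBBD ⇒ A·DDC·DDC·CCA
    B ↦ DDC
    C ↦ A
    D ↦ CCA
    A ↦ BBC  (constrained at step 1)

A->BBC, B->DDC, C->A, D->CCA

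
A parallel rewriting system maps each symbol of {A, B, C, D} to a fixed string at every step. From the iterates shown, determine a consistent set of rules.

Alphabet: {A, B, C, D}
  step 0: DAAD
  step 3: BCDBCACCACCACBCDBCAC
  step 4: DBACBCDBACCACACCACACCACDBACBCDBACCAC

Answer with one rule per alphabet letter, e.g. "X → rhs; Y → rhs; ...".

A->C, B->DB, C->AC, D->BC

  step 3 ⇒ step 4: BCDBCACCACCACBCDBCAC ⇒ DB·AC·BC·DB·AC·C·AC·AC·C·AC·AC·C·AC·DB·AC·BC·DB·AC·C·AC
    A ↦ C
    B ↦ DB
    C ↦ AC
    D ↦ BC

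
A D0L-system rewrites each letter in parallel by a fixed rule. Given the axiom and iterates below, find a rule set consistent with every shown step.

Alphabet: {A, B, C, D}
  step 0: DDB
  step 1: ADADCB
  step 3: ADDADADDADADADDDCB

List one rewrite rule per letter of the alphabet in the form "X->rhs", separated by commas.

A->D, B->CB, C->DD, D->AD

  step 0 ⇒ step 1: DDB ⇒ AD·AD·CB
    B ↦ CB
    D ↦ AD
    A ↦ D  (constrained at step 1)
    C ↦ DD  (constrained at step 1)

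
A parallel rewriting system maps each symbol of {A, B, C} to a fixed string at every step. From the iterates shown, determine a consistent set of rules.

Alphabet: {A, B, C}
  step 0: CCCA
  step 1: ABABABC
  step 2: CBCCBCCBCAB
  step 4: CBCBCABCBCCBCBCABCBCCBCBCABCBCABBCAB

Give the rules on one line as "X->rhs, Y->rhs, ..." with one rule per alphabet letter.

A->C, B->BC, C->AB

  step 1 ⇒ step 2: ABABABC ⇒ C·BC·C·BC·C·BC·AB
    A ↦ C
    B ↦ BC
    C ↦ AB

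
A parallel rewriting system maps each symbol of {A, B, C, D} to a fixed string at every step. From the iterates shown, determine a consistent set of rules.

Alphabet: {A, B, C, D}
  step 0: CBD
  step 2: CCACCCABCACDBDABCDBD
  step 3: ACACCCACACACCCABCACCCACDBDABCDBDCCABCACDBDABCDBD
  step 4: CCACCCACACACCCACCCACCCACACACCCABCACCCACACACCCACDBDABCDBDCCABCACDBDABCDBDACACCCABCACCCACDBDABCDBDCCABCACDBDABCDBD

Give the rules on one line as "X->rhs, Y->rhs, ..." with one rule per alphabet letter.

  step 3 ⇒ step 4: ACACCCACACACCCABCACCCACDBDABCDBDCCABCACDBDABCDBD ⇒ CC·AC·CC·AC·AC·AC·CC·AC·CC·AC·CC·AC·AC·AC·CC·ABC·AC·CC·AC·AC·AC·CC·AC·DBD·ABC·DBD·CC·ABC·AC·DBD·ABC·DBD·AC·AC·CC·ABC·AC·CC·AC·DBD·ABC·DBD·CC·ABC·AC·DBD·ABC·DBD
    A ↦ CC
    B ↦ ABC
    C ↦ AC
    D ↦ DBD

A->CC, B->ABC, C->AC, D->DBD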